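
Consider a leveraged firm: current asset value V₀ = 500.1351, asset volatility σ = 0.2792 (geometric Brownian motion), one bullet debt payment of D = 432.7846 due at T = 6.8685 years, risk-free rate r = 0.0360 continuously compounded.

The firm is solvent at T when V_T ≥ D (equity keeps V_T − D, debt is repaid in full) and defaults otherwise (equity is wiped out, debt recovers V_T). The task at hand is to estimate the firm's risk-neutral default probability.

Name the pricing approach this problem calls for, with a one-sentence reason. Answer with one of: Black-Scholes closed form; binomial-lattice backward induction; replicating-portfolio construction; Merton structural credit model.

framework: Merton structural credit model

Key observation: the data describe a firm's assets (V₀ = 500.1351, GBM) and a single zero-coupon debt of face 432.7846, so credit quantities follow from equity-as-call in the structural model.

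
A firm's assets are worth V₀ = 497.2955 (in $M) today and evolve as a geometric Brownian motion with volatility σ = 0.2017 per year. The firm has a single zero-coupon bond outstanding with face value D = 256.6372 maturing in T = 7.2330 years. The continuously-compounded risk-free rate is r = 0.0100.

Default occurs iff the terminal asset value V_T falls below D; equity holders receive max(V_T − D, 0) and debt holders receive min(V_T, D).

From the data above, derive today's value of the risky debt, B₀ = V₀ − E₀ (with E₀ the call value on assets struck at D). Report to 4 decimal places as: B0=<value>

With assets at 497.2955 and a single debt payment of 256.6372 at 7.2330 years:
d₁ = [ln(V₀/D) + (r + σ²/2)T] / (σ√T)
   = [ln(497.2955/256.6372) + (0.0100 + 0.5·0.2017²)·7.2330] / (0.2017·√7.2330)
   = [0.661521 + 0.219460] / 0.542457 = 1.624057
d₂ = d₁ − σ√T = 1.624057 − 0.542457 = 1.081600
N(d₁) = 0.947818,  N(d₂) = 0.860285,  e^(−rT) = 0.930224
E₀ = V₀·N(d₁) − D·e^(−rT)·N(d₂)
   = 497.2955·0.947818 − 256.6372·0.930224·0.860285 = 265.969858
B₀ = V₀ − E₀ = 497.2955 − 265.969858 = 231.325642

B0=231.3256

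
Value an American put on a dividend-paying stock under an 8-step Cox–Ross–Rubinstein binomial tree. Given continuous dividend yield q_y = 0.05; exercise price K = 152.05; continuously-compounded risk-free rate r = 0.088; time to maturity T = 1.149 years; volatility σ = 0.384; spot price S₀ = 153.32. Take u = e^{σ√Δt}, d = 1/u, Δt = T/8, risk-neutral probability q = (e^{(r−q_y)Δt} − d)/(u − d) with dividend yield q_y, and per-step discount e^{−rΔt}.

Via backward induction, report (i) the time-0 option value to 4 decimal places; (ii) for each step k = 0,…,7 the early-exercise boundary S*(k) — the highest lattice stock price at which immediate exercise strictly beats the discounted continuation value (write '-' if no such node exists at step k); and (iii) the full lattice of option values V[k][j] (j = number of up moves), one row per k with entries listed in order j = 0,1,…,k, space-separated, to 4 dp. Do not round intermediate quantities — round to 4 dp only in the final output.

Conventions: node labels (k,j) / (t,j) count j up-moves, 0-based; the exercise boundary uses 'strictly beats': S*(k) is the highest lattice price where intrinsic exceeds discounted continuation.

price = 20.1852
boundary = - - - 99.0816 85.6625 99.0816 114.6027 132.5552
tree:
20.1852
28.7760 11.5003
39.7523 17.7584 5.0893
52.9684 26.6209 8.7182 1.3301
66.3875 38.4489 14.6327 2.6025 0.0000
77.9891 52.9684 23.8848 5.0921 0.0000 0.0000
88.0195 66.3875 37.4473 9.9634 0.0000 0.0000 0.0000
96.6914 77.9891 52.9684 19.4948 0.0000 0.0000 0.0000 0.0000
104.1889 88.0195 66.3875 37.4473 0.0000 0.0000 0.0000 0.0000 0.0000

Δt=0.14363, u=1.15665, d=0.86457, q=0.48242, disc=e^(-rΔt)=0.98744
k=8 terminal: V=max(K-S,0) → 104.1889 88.0195 66.3875 37.4473 0.0000 0.0000 0.0000 0.0000 0.0000
k=7: j=0 S=55.3586 intr=96.6914 cont=95.1779 V=96.6914[EX]; j=1 S=74.0609 intr=77.9891 cont=76.6094 V=77.9891[EX]; j=2 S=99.0816 intr=52.9684 cont=51.7677 V=52.9684[EX]; j=3 S=132.5552 intr=19.4948 cont=19.1386 V=19.4948[EX]; j=4 S=177.3376 intr=0.0000 cont=0.0000 V=0.0000[hold]; j=5 S=237.2492 intr=0.0000 cont=0.0000 V=0.0000[hold]; j=6 S=317.4012 intr=0.0000 cont=0.0000 V=0.0000[hold]; j=7 S=424.6318 intr=0.0000 cont=0.0000 V=0.0000[hold]  S*(7)=132.5552
k=6: j=0 S=64.0305 intr=88.0195 cont=86.5680 V=88.0195[EX]; j=1 S=85.6625 intr=66.3875 cont=65.0908 V=66.3875[EX]; j=2 S=114.6027 intr=37.4473 cont=36.3577 V=37.4473[EX]; j=3 S=153.3200 intr=0.0000 cont=9.9634 V=9.9634[hold]; j=4 S=205.1175 intr=0.0000 cont=0.0000 V=0.0000[hold]; j=5 S=274.4142 intr=0.0000 cont=0.0000 V=0.0000[hold]; j=6 S=367.1221 intr=0.0000 cont=0.0000 V=0.0000[hold]  S*(6)=114.6027
k=5: j=0 S=74.0609 intr=77.9891 cont=76.6094 V=77.9891[EX]; j=1 S=99.0816 intr=52.9684 cont=51.7677 V=52.9684[EX]; j=2 S=132.5552 intr=19.4948 cont=23.8848 V=23.8848[hold]; j=3 S=177.3376 intr=0.0000 cont=5.0921 V=5.0921[hold]; j=4 S=237.2492 intr=0.0000 cont=0.0000 V=0.0000[hold]; j=5 S=317.4012 intr=0.0000 cont=0.0000 V=0.0000[hold]  S*(5)=99.0816
k=4: j=0 S=85.6625 intr=66.3875 cont=65.0908 V=66.3875[EX]; j=1 S=114.6027 intr=37.4473 cont=38.4489 V=38.4489[hold]; j=2 S=153.3200 intr=0.0000 cont=14.6327 V=14.6327[hold]; j=3 S=205.1175 intr=0.0000 cont=2.6025 V=2.6025[hold]; j=4 S=274.4142 intr=0.0000 cont=0.0000 V=0.0000[hold]  S*(4)=85.6625
k=3: j=0 S=99.0816 intr=52.9684 cont=52.2448 V=52.9684[EX]; j=1 S=132.5552 intr=19.4948 cont=26.6209 V=26.6209[hold]; j=2 S=177.3376 intr=0.0000 cont=8.7182 V=8.7182[hold]; j=3 S=237.2492 intr=0.0000 cont=1.3301 V=1.3301[hold]  S*(3)=99.0816
k=2: j=0 S=114.6027 intr=37.4473 cont=39.7523 V=39.7523[hold]; j=1 S=153.3200 intr=0.0000 cont=17.7584 V=17.7584[hold]; j=2 S=205.1175 intr=0.0000 cont=5.0893 V=5.0893[hold]  S*(2)=-
k=1: j=0 S=132.5552 intr=19.4948 cont=28.7760 V=28.7760[hold]; j=1 S=177.3376 intr=0.0000 cont=11.5003 V=11.5003[hold]  S*(1)=-
k=0: j=0 S=153.3200 intr=0.0000 cont=20.1852 V=20.1852[hold]  S*(0)=-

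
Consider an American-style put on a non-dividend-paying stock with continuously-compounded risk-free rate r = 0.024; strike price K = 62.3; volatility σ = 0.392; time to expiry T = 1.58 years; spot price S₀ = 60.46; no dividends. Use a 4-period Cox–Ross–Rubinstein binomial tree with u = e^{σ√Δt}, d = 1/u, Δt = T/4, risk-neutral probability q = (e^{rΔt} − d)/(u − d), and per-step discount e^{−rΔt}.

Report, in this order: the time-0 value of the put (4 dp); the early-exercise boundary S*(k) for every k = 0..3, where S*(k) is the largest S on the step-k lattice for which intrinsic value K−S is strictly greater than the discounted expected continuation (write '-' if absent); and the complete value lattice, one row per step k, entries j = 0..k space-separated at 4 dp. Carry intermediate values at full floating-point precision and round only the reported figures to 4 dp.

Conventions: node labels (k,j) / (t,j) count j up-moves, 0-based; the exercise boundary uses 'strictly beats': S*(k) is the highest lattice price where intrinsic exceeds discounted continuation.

Δt=0.39500  u=1.27937  d=0.78163  q=0.45785  discount=0.99056
step 4 (expiry): payoffs max(K−S,0) = 39.7325 25.3618 1.8400 0.0000 0.0000
step 3: (k=3,j=0): S=28.8721, K−S=33.4279, hold=32.8400 ⇒ V=33.4279 exercise | (k=3,j=1): S=47.2576, K−S=15.0424, hold=14.4546 ⇒ V=15.0424 exercise | (k=3,j=2): S=77.3507, K−S=0.0000, hold=0.9881 ⇒ V=0.9881 continue | (k=3,j=3): S=126.6068, K−S=0.0000, hold=0.0000 ⇒ V=0.0000 continue  boundary S*=47.2576
step 2: (k=2,j=0): S=36.9382, K−S=25.3618, hold=24.7740 ⇒ V=25.3618 exercise | (k=2,j=1): S=60.4600, K−S=1.8400, hold=8.5264 ⇒ V=8.5264 continue | (k=2,j=2): S=98.9603, K−S=0.0000, hold=0.5307 ⇒ V=0.5307 continue  boundary S*=36.9382
step 1: (k=1,j=0): S=47.2576, K−S=15.0424, hold=17.4871 ⇒ V=17.4871 continue | (k=1,j=1): S=77.3507, K−S=0.0000, hold=4.8196 ⇒ V=4.8196 continue  boundary S*=-
step 0: (k=0,j=0): S=60.4600, K−S=1.8400, hold=11.5769 ⇒ V=11.5769 continue  boundary S*=-

price = 11.5769
boundary = - - 36.9382 47.2576
tree:
11.5769
17.4871 4.8196
25.3618 8.5264 0.5307
33.4279 15.0424 0.9881 0.0000
39.7325 25.3618 1.8400 0.0000 0.0000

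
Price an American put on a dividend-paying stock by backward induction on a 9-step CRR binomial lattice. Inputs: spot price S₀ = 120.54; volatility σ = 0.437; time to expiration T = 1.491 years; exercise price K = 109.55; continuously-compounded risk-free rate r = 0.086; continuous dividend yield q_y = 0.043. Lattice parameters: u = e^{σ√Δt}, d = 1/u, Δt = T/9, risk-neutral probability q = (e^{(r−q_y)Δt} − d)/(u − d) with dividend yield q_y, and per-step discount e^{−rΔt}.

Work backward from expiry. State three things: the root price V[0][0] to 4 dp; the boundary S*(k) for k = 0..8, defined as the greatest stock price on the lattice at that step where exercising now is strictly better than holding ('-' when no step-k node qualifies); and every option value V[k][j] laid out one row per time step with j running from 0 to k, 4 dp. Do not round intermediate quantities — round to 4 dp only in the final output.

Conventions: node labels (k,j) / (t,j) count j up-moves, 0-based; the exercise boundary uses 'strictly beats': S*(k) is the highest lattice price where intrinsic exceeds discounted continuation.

price = 15.8243
boundary = - - - - 59.1755 70.6951 59.1755 70.6951 84.4572
tree:
15.8243
22.0520 9.4361
29.9348 14.0270 4.6595
39.4602 20.3368 7.4941 1.6751
50.3745 28.6184 11.8205 2.9507 0.3194
60.0170 38.8549 18.1968 5.1476 0.6178 0.0000
68.0883 50.3745 27.1516 8.8737 1.1952 0.0000 0.0000
74.8444 60.0170 38.8549 15.0687 2.3120 0.0000 0.0000 0.0000
80.4996 68.0883 50.3745 25.0928 4.4724 0.0000 0.0000 0.0000 0.0000
85.2333 74.8444 60.0170 38.8549 8.6517 0.0000 0.0000 0.0000 0.0000 0.0000

Δt=0.16567, u=1.19467, d=0.83705, q=0.47564, disc=e^(-rΔt)=0.98585
k=9 terminal: V=max(K-S,0) → 85.2333 74.8444 60.0170 38.8549 8.6517 0.0000 0.0000 0.0000 0.0000 0.0000
k=8: j=0 S=29.0504 intr=80.4996 cont=79.1560 V=80.4996[EX]; j=1 S=41.4617 intr=68.0883 cont=66.8329 V=68.0883[EX]; j=2 S=59.1755 intr=50.3745 cont=49.2448 V=50.3745[EX]; j=3 S=84.4572 intr=25.0928 cont=24.1426 V=25.0928[EX]; j=4 S=120.5400 intr=0.0000 cont=4.4724 V=4.4724[hold]; j=5 S=172.0386 intr=0.0000 cont=0.0000 V=0.0000[hold]; j=6 S=245.5389 intr=0.0000 cont=0.0000 V=0.0000[hold]; j=7 S=350.4411 intr=0.0000 cont=0.0000 V=0.0000[hold]; j=8 S=500.1607 intr=0.0000 cont=0.0000 V=0.0000[hold]  S*(8)=84.4572
k=7: j=0 S=34.7056 intr=74.8444 cont=73.5410 V=74.8444[EX]; j=1 S=49.5330 intr=60.0170 cont=58.8189 V=60.0170[EX]; j=2 S=70.6951 intr=38.8549 cont=37.8070 V=38.8549[EX]; j=3 S=100.8983 intr=8.6517 cont=15.0687 V=15.0687[hold]; j=4 S=144.0053 intr=0.0000 cont=2.3120 V=2.3120[hold]; j=5 S=205.5290 intr=0.0000 cont=0.0000 V=0.0000[hold]; j=6 S=293.3376 intr=0.0000 cont=0.0000 V=0.0000[hold]; j=7 S=418.6608 intr=0.0000 cont=0.0000 V=0.0000[hold]  S*(7)=70.6951
k=6: j=0 S=41.4617 intr=68.0883 cont=66.8329 V=68.0883[EX]; j=1 S=59.1755 intr=50.3745 cont=49.2448 V=50.3745[EX]; j=2 S=84.4572 intr=25.0928 cont=27.1516 V=27.1516[hold]; j=3 S=120.5400 intr=0.0000 cont=8.8737 V=8.8737[hold]; j=4 S=172.0386 intr=0.0000 cont=1.1952 V=1.1952[hold]; j=5 S=245.5389 intr=0.0000 cont=0.0000 V=0.0000[hold]; j=6 S=350.4411 intr=0.0000 cont=0.0000 V=0.0000[hold]  S*(6)=59.1755
k=5: j=0 S=49.5330 intr=60.0170 cont=58.8189 V=60.0170[EX]; j=1 S=70.6951 intr=38.8549 cont=38.7724 V=38.8549[EX]; j=2 S=100.8983 intr=8.6517 cont=18.1968 V=18.1968[hold]; j=3 S=144.0053 intr=0.0000 cont=5.1476 V=5.1476[hold]; j=4 S=205.5290 intr=0.0000 cont=0.6178 V=0.6178[hold]; j=5 S=293.3376 intr=0.0000 cont=0.0000 V=0.0000[hold]  S*(5)=70.6951
k=4: j=0 S=59.1755 intr=50.3745 cont=49.2448 V=50.3745[EX]; j=1 S=84.4572 intr=25.0928 cont=28.6184 V=28.6184[hold]; j=2 S=120.5400 intr=0.0000 cont=11.8205 V=11.8205[hold]; j=3 S=172.0386 intr=0.0000 cont=2.9507 V=2.9507[hold]; j=4 S=245.5389 intr=0.0000 cont=0.3194 V=0.3194[hold]  S*(4)=59.1755
k=3: j=0 S=70.6951 intr=38.8549 cont=39.4602 V=39.4602[hold]; j=1 S=100.8983 intr=8.6517 cont=20.3368 V=20.3368[hold]; j=2 S=144.0053 intr=0.0000 cont=7.4941 V=7.4941[hold]; j=3 S=205.5290 intr=0.0000 cont=1.6751 V=1.6751[hold]  S*(3)=-
k=2: j=0 S=84.4572 intr=25.0928 cont=29.9348 V=29.9348[hold]; j=1 S=120.5400 intr=0.0000 cont=14.0270 V=14.0270[hold]; j=2 S=172.0386 intr=0.0000 cont=4.6595 V=4.6595[hold]  S*(2)=-
k=1: j=0 S=100.8983 intr=8.6517 cont=22.0520 V=22.0520[hold]; j=1 S=144.0053 intr=0.0000 cont=9.4361 V=9.4361[hold]  S*(1)=-
k=0: j=0 S=120.5400 intr=0.0000 cont=15.8243 V=15.8243[hold]  S*(0)=-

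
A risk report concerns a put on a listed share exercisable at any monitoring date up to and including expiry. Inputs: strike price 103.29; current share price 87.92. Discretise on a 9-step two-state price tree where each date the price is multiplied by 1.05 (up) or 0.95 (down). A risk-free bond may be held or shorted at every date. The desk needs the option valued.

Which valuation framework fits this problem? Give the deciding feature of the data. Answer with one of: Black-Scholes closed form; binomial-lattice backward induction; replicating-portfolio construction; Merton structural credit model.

framework: binomial-lattice backward induction

Key observation: the defining feature is the embedded early-exercise option across 9 discrete dates on the spot-87.92 tree; pricing the strike-103.29 put means working backward with an exercise test at every node.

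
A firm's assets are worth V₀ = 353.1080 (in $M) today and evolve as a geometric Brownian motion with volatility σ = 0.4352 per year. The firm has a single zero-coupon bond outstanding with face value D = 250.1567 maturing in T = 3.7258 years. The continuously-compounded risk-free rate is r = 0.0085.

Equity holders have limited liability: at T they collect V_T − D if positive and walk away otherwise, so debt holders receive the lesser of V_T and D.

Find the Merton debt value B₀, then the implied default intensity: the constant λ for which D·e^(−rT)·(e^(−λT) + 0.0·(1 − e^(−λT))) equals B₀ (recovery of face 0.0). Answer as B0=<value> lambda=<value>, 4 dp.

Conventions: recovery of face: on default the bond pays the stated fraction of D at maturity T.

B0=191.9254 lambda=0.0626

Equity is a call on the firm's assets struck at D = 250.1567:
d₁ = [ln(V₀/D) + (r + σ²/2)T] / (σ√T)
   = [ln(353.1080/250.1567) + (0.0085 + 0.5·0.4352²)·3.7258] / (0.4352·√3.7258)
   = [0.344686 + 0.384501] / 0.840037 = 0.868041
d₂ = d₁ − σ√T = 0.868041 − 0.840037 = 0.028004
N(d₁) = 0.807314,  N(d₂) = 0.511170,  e^(−rT) = 0.968827
E₀ = V₀·N(d₁) − D·e^(−rT)·N(d₂)
   = 353.1080·0.807314 − 250.1567·0.968827·0.511170 = 161.182553
B₀ = V₀ − E₀ = 353.1080 − 161.182553 = 191.925447
e^(−λT) = (B₀·e^(rT)/D − 0)/(1 − 0) = (191.9254·1.032176/250.1567 − 0)/1 = 0.79190688
λ = −ln(0.79190688)/3.7258 = 0.062621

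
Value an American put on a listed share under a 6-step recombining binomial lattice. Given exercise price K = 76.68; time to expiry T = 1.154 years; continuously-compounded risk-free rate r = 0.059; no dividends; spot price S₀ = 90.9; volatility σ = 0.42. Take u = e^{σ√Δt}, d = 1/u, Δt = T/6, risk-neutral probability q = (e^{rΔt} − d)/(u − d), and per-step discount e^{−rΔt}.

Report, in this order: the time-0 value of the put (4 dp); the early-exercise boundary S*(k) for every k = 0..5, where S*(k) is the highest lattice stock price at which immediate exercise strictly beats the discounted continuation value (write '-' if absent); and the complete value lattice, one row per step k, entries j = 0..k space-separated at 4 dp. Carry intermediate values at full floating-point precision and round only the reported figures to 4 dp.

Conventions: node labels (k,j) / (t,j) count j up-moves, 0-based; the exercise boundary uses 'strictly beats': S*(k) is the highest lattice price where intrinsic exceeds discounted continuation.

Δt=0.19233  u=1.20225  d=0.83177  q=0.48489  discount=0.98872
step 6 (expiry): payoffs max(K−S,0) = 46.5780 33.1704 13.7910 0.0000 0.0000 0.0000 0.0000
step 5: (k=5,j=0): S=36.1902, K−S=40.4898, hold=39.6246 ⇒ V=40.4898 exercise | (k=5,j=1): S=52.3094, K−S=24.3706, hold=23.5054 ⇒ V=24.3706 exercise | (k=5,j=2): S=75.6083, K−S=1.0717, hold=7.0238 ⇒ V=7.0238 continue | (k=5,j=3): S=109.2845, K−S=0.0000, hold=0.0000 ⇒ V=0.0000 continue | (k=5,j=4): S=157.9602, K−S=0.0000, hold=0.0000 ⇒ V=0.0000 continue | (k=5,j=5): S=228.3164, K−S=0.0000, hold=0.0000 ⇒ V=0.0000 continue  boundary S*=52.3094
step 4: (k=4,j=0): S=43.5096, K−S=33.1704, hold=32.3052 ⇒ V=33.1704 exercise | (k=4,j=1): S=62.8890, K−S=13.7910, hold=15.7793 ⇒ V=15.7793 continue | (k=4,j=2): S=90.9000, K−S=0.0000, hold=3.5772 ⇒ V=3.5772 continue | (k=4,j=3): S=131.3872, K−S=0.0000, hold=0.0000 ⇒ V=0.0000 continue | (k=4,j=4): S=189.9076, K−S=0.0000, hold=0.0000 ⇒ V=0.0000 continue  boundary S*=43.5096
step 3: (k=3,j=0): S=52.3094, K−S=24.3706, hold=24.4586 ⇒ V=24.4586 continue | (k=3,j=1): S=75.6083, K−S=1.0717, hold=9.7514 ⇒ V=9.7514 continue | (k=3,j=2): S=109.2845, K−S=0.0000, hold=1.8219 ⇒ V=1.8219 continue | (k=3,j=3): S=157.9602, K−S=0.0000, hold=0.0000 ⇒ V=0.0000 continue  boundary S*=-
step 2: (k=2,j=0): S=62.8890, K−S=13.7910, hold=17.1318 ⇒ V=17.1318 continue | (k=2,j=1): S=90.9000, K−S=0.0000, hold=5.8399 ⇒ V=5.8399 continue | (k=2,j=2): S=131.3872, K−S=0.0000, hold=0.9279 ⇒ V=0.9279 continue  boundary S*=-
step 1: (k=1,j=0): S=75.6083, K−S=1.0717, hold=11.5249 ⇒ V=11.5249 continue | (k=1,j=1): S=109.2845, K−S=0.0000, hold=3.4191 ⇒ V=3.4191 continue  boundary S*=-
step 0: (k=0,j=0): S=90.9000, K−S=0.0000, hold=7.5088 ⇒ V=7.5088 continue  boundary S*=-

price = 7.5088
boundary = - - - - 43.5096 52.3094
tree:
7.5088
11.5249 3.4191
17.1318 5.8399 0.9279
24.4586 9.7514 1.8219 0.0000
33.1704 15.7793 3.5772 0.0000 0.0000
40.4898 24.3706 7.0238 0.0000 0.0000 0.0000
46.5780 33.1704 13.7910 0.0000 0.0000 0.0000 0.0000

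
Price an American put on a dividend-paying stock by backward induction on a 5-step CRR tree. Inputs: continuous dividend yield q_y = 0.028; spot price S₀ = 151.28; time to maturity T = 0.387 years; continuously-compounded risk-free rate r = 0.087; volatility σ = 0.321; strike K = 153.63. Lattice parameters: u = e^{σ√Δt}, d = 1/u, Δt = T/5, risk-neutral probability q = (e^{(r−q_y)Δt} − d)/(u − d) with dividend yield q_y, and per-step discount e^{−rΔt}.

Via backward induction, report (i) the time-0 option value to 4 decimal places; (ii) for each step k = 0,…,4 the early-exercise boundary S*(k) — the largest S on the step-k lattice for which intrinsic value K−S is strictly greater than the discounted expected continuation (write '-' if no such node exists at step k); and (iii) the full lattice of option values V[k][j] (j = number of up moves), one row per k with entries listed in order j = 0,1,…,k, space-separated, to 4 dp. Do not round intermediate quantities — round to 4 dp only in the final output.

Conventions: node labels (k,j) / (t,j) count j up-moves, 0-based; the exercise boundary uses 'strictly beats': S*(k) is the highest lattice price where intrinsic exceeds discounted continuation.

Δt=0.07740  u=1.09341  d=0.91457  q=0.50328  discount=0.99329
step 5 (expiry): payoffs max(K−S,0) = 56.8338 37.9049 15.2744 0.0000 0.0000 0.0000
step 4: (k=4,j=0): S=105.8383, K−S=47.7917, hold=46.9898 ⇒ V=47.7917 exercise | (k=4,j=1): S=126.5355, K−S=27.0945, hold=26.3374 ⇒ V=27.0945 exercise | (k=4,j=2): S=151.2800, K−S=2.3500, hold=7.5362 ⇒ V=7.5362 continue | (k=4,j=3): S=180.8634, K−S=0.0000, hold=0.0000 ⇒ V=0.0000 continue | (k=4,j=4): S=216.2321, K−S=0.0000, hold=0.0000 ⇒ V=0.0000 continue  boundary S*=126.5355
step 3: (k=3,j=0): S=115.7251, K−S=37.9049, hold=37.1244 ⇒ V=37.9049 exercise | (k=3,j=1): S=138.3556, K−S=15.2744, hold=17.1354 ⇒ V=17.1354 continue | (k=3,j=2): S=165.4117, K−S=0.0000, hold=3.7182 ⇒ V=3.7182 continue | (k=3,j=3): S=197.7586, K−S=0.0000, hold=0.0000 ⇒ V=0.0000 continue  boundary S*=115.7251
step 2: (k=2,j=0): S=126.5355, K−S=27.0945, hold=27.2678 ⇒ V=27.2678 continue | (k=2,j=1): S=151.2800, K−S=2.3500, hold=10.3131 ⇒ V=10.3131 continue | (k=2,j=2): S=180.8634, K−S=0.0000, hold=1.8345 ⇒ V=1.8345 continue  boundary S*=-
step 1: (k=1,j=0): S=138.3556, K−S=15.2744, hold=18.6091 ⇒ V=18.6091 continue | (k=1,j=1): S=165.4117, K−S=0.0000, hold=6.0054 ⇒ V=6.0054 continue  boundary S*=-
step 0: (k=0,j=0): S=151.2800, K−S=2.3500, hold=12.1836 ⇒ V=12.1836 continue  boundary S*=-

price = 12.1836
boundary = - - - 115.7251 126.5355
tree:
12.1836
18.6091 6.0054
27.2678 10.3131 1.8345
37.9049 17.1354 3.7182 0.0000
47.7917 27.0945 7.5362 0.0000 0.0000
56.8338 37.9049 15.2744 0.0000 0.0000 0.0000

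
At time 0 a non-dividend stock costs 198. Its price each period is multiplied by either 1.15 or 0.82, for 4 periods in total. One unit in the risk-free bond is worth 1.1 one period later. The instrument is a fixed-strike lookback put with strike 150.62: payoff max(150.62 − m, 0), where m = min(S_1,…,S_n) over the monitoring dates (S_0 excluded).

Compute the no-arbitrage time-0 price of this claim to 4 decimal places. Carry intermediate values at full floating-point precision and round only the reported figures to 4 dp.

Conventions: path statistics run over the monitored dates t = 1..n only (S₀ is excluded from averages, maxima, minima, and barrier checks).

Risk-neutral up-probability p* = (R−d)/(u−d) = (1.1−0.82)/(1.15−0.82) = 0.8485; the claim prices as the p*-weighted sum of path payoffs discounted by R^4.
Enumerate all 2^4 = 16 price paths (U = up ×1.15, D = down ×0.82); each path with k up-moves has probability p*^k·(1−p*)^(4−k).
DDDD: m=89.5201, payoff=61.0999, prob=0.000527
UDDD: m=125.5465, payoff=25.0735, prob=0.002951
DUDD: m=125.5465, payoff=25.0735, prob=0.002951
UUDD: m=176.0713, payoff=0.0000, prob=0.016527
DDUD: m=125.5465, payoff=25.0735, prob=0.002951
UDUD: m=176.0713, payoff=0.0000, prob=0.016527
DUUD: m=162.3600, payoff=0.0000, prob=0.016527
UUUD: m=227.7000, payoff=0.0000, prob=0.092553
DDDU: m=109.1709, payoff=41.4491, prob=0.002951
UDDU: m=153.1055, payoff=0.0000, prob=0.016527
DUDU: m=153.1055, payoff=0.0000, prob=0.016527
UUDU: m=214.7211, payoff=0.0000, prob=0.092553
DDUU: m=133.1352, payoff=17.4848, prob=0.016527
UDUU: m=186.7140, payoff=0.0000, prob=0.092553
DUUU: m=162.3600, payoff=0.0000, prob=0.092553
UUUU: m=227.7000, payoff=0.0000, prob=0.518294
Price = Σ prob·payoff / R^4 = 0.665502 / 1.464100 = 0.4545

price = 0.4545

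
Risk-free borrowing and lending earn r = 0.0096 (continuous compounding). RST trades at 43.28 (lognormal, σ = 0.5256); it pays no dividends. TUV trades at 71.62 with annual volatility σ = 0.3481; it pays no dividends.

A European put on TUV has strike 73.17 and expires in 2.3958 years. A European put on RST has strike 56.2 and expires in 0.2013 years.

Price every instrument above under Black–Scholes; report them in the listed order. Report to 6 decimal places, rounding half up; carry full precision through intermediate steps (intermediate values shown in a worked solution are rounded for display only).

[TUV put K=73.17]
σ√T = 0.3481·√2.3958 = 0.538802
d₁ = (ln(S/K) + (r+σ²/2)T) / (σ√T) = (ln(71.62/73.17) + (0.0096+0.3481²/2)·2.3958) / 0.538802 = (-0.021411 + 0.168154) / 0.538802 = 0.272349
d₂ = d₁ − σ√T = 0.272349 − 0.538802 = -0.266453
e^{−rT} = 0.977263
N(−d₁) = 0.392677,  N(−d₂) = 0.605055
price = K·e^{−rT}·N(−d₂) − S·N(−d₁) = 43.265237 − 28.123506 = 15.141731
[RST put K=56.2]
σ√T = 0.5256·√0.2013 = 0.235818
d₁ = (ln(S/K) + (r+σ²/2)T) / (σ√T) = (ln(43.28/56.2) + (0.0096+0.5256²/2)·0.2013) / 0.235818 = (-0.261226 + 0.029738) / 0.235818 = -0.981640
d₂ = d₁ − σ√T = -0.981640 − 0.235818 = -1.217458
e^{−rT} = 0.998069
N(−d₁) = 0.836861,  N(−d₂) = 0.888285
price = K·e^{−rT}·N(−d₂) − S·N(−d₁) = 49.825239 − 36.219361 = 13.605878

price(TUV put K=73.17) = 15.141731
price(RST put K=56.2) = 13.605878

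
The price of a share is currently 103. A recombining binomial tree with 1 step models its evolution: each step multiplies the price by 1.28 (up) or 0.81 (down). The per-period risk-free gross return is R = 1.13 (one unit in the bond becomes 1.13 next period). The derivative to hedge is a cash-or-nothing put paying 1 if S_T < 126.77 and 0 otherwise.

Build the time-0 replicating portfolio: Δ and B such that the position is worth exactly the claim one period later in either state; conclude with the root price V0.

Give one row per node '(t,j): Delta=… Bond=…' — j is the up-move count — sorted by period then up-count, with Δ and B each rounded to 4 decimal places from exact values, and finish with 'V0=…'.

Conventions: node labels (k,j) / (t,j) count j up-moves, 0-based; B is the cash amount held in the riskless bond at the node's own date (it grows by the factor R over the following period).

(0,0): Delta=-0.0207 Bond=2.4101
V0=0.2824

The replicating-portfolio and risk-neutral prices coincide; use p* = (1.13−0.81)/(1.28−0.81) = 0.6809 for the latter.
Payoffs at expiry: V(1,0)=1.0000, V(1,1)=0.0000
  t=0,j=0: stock 103.0000 → up 131.8400 (V=0.0000), down 83.4300 (V=1.0000). Price 0.2824; hedge Δ=-0.0207, bond B=2.4101.
Sanity check at the root: Δ(0,0)·S0 + B(0,0) reproduces V0 = 0.2824.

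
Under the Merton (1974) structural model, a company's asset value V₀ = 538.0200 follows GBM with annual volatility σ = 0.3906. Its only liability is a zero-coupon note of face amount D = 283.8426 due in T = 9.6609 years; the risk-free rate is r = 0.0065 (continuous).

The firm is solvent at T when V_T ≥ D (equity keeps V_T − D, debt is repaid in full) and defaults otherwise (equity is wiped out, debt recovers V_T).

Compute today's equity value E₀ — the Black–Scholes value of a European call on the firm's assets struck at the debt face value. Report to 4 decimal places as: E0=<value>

E0=344.3359

With assets at 538.0200 and a single debt payment of 283.8426 at 9.6609 years:
d₁ = [ln(V₀/D) + (r + σ²/2)T] / (σ√T)
   = [ln(538.0200/283.8426) + (0.0065 + 0.5·0.3906²)·9.6609] / (0.3906·√9.6609)
   = [0.639476 + 0.799770] / 1.214062 = 1.185479
d₂ = d₁ − σ√T = 1.185479 − 1.214062 = -0.028583
N(d₁) = 0.882086,  N(d₂) = 0.488598,  e^(−rT) = 0.939135
E₀ = V₀·N(d₁) − D·e^(−rT)·N(d₂)
   = 538.0200·0.882086 − 283.8426·0.939135·0.488598 = 344.335879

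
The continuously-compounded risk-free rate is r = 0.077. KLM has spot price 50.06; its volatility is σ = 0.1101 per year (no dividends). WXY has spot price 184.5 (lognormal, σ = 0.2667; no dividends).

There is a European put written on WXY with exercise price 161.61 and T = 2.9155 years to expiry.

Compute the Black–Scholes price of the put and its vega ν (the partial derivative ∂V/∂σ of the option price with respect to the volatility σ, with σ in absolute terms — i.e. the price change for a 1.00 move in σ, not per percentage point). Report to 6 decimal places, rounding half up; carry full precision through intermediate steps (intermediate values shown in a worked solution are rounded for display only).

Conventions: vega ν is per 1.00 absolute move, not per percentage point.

price = 8.560956
ν = 75.347894

σ√T = 0.2667·√2.9155 = 0.455386
d₁ = (ln(S/K) + (r+σ²/2)T) / (σ√T) = (ln(184.5/161.61) + (0.077+0.2667²/2)·2.9155) / 0.455386 = (0.132463 + 0.328182) / 0.455386 = 1.011549
d₂ = d₁ − σ√T = 1.011549 − 0.455386 = 0.556163
e^{−rT} = 0.798921
N(−d₁) = 0.155877,  N(−d₂) = 0.289050
Put price V = K·e^{−rT}·N(−d₂) − S·N(−d₁) = 37.320242 − 28.759286 = 8.560956
φ(d₁) = (1/√(2π))·e^{−d₁²/2} = 0.239176
ν = S·φ(d₁)·√T = 75.347894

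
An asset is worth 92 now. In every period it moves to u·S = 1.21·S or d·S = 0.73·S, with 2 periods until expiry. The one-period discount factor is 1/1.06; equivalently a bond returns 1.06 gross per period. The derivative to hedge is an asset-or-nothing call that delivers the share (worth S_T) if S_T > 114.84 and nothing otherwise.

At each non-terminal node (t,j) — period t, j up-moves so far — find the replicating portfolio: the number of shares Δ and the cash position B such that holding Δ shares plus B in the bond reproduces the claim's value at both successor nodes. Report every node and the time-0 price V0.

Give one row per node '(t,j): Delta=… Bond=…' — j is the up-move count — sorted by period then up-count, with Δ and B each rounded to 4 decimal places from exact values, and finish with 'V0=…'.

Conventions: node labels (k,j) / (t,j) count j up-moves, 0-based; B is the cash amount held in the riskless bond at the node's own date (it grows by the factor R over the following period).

Since d<R<u, set p* = (R−d)/(u−d) = 0.6875; price each node as the discounted p*-expectation of its children.
At maturity the claim pays: V(2,0)=0.0000, V(2,1)=0.0000, V(2,2)=134.6972
  t=1,j=0: stock 67.1600 → up 81.2636 (V=0.0000), down 49.0268 (V=0.0000). Price 0.0000; hedge Δ=0.0000, bond B=0.0000.
  t=1,j=1: stock 111.3200 → up 134.6972 (V=134.6972), down 81.2636 (V=0.0000). Price 87.3626; hedge Δ=2.5208, bond B=-193.2566.
  t=0,j=0: stock 92.0000 → up 111.3200 (V=87.3626), down 67.1600 (V=0.0000). Price 56.6620; hedge Δ=1.9783, bond B=-125.3433.
Sanity check at the root: Δ(0,0)·S0 + B(0,0) reproduces V0 = 56.6620.

(0,0): Delta=1.9783 Bond=-125.3433
(1,0): Delta=0.0000 Bond=0.0000
(1,1): Delta=2.5208 Bond=-193.2566
V0=56.6620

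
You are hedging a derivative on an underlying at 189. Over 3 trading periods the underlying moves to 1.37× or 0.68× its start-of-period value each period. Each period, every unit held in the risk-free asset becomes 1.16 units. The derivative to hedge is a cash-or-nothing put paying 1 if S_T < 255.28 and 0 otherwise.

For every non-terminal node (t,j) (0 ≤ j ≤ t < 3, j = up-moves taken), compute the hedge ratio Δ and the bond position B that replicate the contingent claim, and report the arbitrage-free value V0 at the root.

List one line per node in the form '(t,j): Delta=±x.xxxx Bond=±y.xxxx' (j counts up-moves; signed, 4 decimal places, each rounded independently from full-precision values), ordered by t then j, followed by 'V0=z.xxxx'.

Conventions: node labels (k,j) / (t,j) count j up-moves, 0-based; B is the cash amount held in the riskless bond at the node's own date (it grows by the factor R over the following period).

Under the risk-neutral measure, an up-move has probability p* = (R−d)/(u−d) = 0.6957 and values discount at R = 1.16.
Expiry values: V(3,0)=1.0000, V(3,1)=1.0000, V(3,2)=1.0000, V(3,3)=0.0000
Node (2,0) S=87.3936: V=(p*·1.0000+(1−p*)·1.0000)/1.16=0.8621; Δ=(1.0000−1.0000)/(119.7292−59.4276)=0.0000; B=V−Δ·S=0.8621
Node (2,1) S=176.0724: V=(p*·1.0000+(1−p*)·1.0000)/1.16=0.8621; Δ=(1.0000−1.0000)/(241.2192−119.7292)=0.0000; B=V−Δ·S=0.8621
Node (2,2) S=354.7341: V=(p*·0.0000+(1−p*)·1.0000)/1.16=0.2624; Δ=(0.0000−1.0000)/(485.9857−241.2192)=-0.0041; B=V−Δ·S=1.7116
Node (1,0) S=128.5200: V=(p*·0.8621+(1−p*)·0.8621)/1.16=0.7432; Δ=(0.8621−0.8621)/(176.0724−87.3936)=0.0000; B=V−Δ·S=0.7432
Node (1,1) S=258.9300: V=(p*·0.2624+(1−p*)·0.8621)/1.16=0.3835; Δ=(0.2624−0.8621)/(354.7341−176.0724)=-0.0034; B=V−Δ·S=1.2527
Node (0,0) S=189.0000: V=(p*·0.3835+(1−p*)·0.7432)/1.16=0.4250; Δ=(0.3835−0.7432)/(258.9300−128.5200)=-0.0028; B=V−Δ·S=0.9462
Check: Δ(0,0)·S0 + B(0,0) = 0.4250 = V0.

(0,0): Delta=-0.0028 Bond=0.9462
(1,0): Delta=0.0000 Bond=0.7432
(1,1): Delta=-0.0034 Bond=1.2527
(2,0): Delta=0.0000 Bond=0.8621
(2,1): Delta=0.0000 Bond=0.8621
(2,2): Delta=-0.0041 Bond=1.7116
V0=0.4250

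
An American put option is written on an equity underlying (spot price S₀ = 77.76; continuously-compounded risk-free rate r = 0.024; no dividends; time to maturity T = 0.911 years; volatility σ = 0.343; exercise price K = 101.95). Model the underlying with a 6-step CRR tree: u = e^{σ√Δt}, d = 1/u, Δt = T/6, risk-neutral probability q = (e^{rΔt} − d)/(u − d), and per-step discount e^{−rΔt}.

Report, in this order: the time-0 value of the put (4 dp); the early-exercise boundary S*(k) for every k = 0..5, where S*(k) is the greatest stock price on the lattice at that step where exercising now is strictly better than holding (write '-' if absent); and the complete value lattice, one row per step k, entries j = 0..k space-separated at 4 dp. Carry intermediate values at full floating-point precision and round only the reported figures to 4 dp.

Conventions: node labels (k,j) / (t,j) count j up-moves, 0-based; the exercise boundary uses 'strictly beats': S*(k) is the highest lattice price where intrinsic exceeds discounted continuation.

price = 26.1012
boundary = - - 59.5206 68.0317 77.7600 88.8794
tree:
26.1012
33.9969 17.7545
42.4294 25.1293 9.9083
49.8758 33.9183 15.8087 3.5979
56.3906 42.4294 24.1900 6.8582 0.0969
62.0904 49.8758 33.9183 13.0706 0.1871 0.0000
67.0771 56.3906 42.4294 24.1900 0.3613 0.0000 0.0000

params: Δt=0.15183 u=1.14300 d=0.87489 q=0.48025 e^(-rΔt)=0.99636
t_6 payoffs: 67.0771 56.3906 42.4294 24.1900 0.3613 0.0000 0.0000
t_5: node(5,0) S=39.8596 payoff=62.0904 vs cont=61.7196 → 62.0904 [stop]  node(5,1) S=52.0742 payoff=49.8758 vs cont=49.5050 → 49.8758 [stop]  node(5,2) S=68.0317 payoff=33.9183 vs cont=33.5474 → 33.9183 [stop]  node(5,3) S=88.8794 payoff=13.0706 vs cont=12.6998 → 13.0706 [stop]  node(5,4) S=116.1155 payoff=0.0000 vs cont=0.1871 → 0.1871 [wait]  node(5,5) S=151.6978 payoff=0.0000 vs cont=0.0000 → 0.0000 [wait]  ⇒ S*(5)=88.8794
t_4: node(4,0) S=45.5594 payoff=56.3906 vs cont=56.0198 → 56.3906 [stop]  node(4,1) S=59.5206 payoff=42.4294 vs cont=42.0586 → 42.4294 [stop]  node(4,2) S=77.7600 payoff=24.1900 vs cont=23.8192 → 24.1900 [stop]  node(4,3) S=101.5887 payoff=0.3613 vs cont=6.8582 → 6.8582 [wait]  node(4,4) S=132.7195 payoff=0.0000 vs cont=0.0969 → 0.0969 [wait]  ⇒ S*(4)=77.7600
t_3: node(3,0) S=52.0742 payoff=49.8758 vs cont=49.5050 → 49.8758 [stop]  node(3,1) S=68.0317 payoff=33.9183 vs cont=33.5474 → 33.9183 [stop]  node(3,2) S=88.8794 payoff=13.0706 vs cont=15.8087 → 15.8087 [wait]  node(3,3) S=116.1155 payoff=0.0000 vs cont=3.5979 → 3.5979 [wait]  ⇒ S*(3)=68.0317
t_2: node(2,0) S=59.5206 payoff=42.4294 vs cont=42.0586 → 42.4294 [stop]  node(2,1) S=77.7600 payoff=24.1900 vs cont=25.1293 → 25.1293 [wait]  node(2,2) S=101.5887 payoff=0.3613 vs cont=9.9083 → 9.9083 [wait]  ⇒ S*(2)=59.5206
t_1: node(1,0) S=68.0317 payoff=33.9183 vs cont=33.9969 → 33.9969 [wait]  node(1,1) S=88.8794 payoff=13.0706 vs cont=17.7545 → 17.7545 [wait]  ⇒ S*(1)=-
t_0: node(0,0) S=77.7600 payoff=24.1900 vs cont=26.1012 → 26.1012 [wait]  ⇒ S*(0)=-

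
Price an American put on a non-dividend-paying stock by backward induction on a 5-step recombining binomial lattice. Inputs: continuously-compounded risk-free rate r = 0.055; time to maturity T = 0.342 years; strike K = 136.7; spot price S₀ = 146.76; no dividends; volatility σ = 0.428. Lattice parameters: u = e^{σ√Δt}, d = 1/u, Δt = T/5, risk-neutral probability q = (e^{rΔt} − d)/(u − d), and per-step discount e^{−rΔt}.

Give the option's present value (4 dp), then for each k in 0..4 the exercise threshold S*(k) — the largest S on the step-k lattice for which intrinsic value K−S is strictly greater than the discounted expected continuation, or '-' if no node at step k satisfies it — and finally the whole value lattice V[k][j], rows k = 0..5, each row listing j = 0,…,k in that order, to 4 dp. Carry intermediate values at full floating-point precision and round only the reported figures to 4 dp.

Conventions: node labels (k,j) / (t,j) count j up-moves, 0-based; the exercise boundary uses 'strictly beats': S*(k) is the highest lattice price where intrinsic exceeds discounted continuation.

Δt=0.06840  u=1.11844  d=0.89410  q=0.48885  discount=0.99625
step 5 (expiry): payoffs max(K−S,0) = 52.8427 31.8019 5.4817 0.0000 0.0000 0.0000
step 4: (k=4,j=0): S=93.7895, K−S=42.9105, hold=42.3972 ⇒ V=42.9105 exercise | (k=4,j=1): S=117.3224, K−S=19.3776, hold=18.8643 ⇒ V=19.3776 exercise | (k=4,j=2): S=146.7600, K−S=0.0000, hold=2.7915 ⇒ V=2.7915 continue | (k=4,j=3): S=183.5839, K−S=0.0000, hold=0.0000 ⇒ V=0.0000 continue | (k=4,j=4): S=229.6473, K−S=0.0000, hold=0.0000 ⇒ V=0.0000 continue  boundary S*=117.3224
step 3: (k=3,j=0): S=104.8981, K−S=31.8019, hold=31.2886 ⇒ V=31.8019 exercise | (k=3,j=1): S=131.2183, K−S=5.4817, hold=11.2272 ⇒ V=11.2272 continue | (k=3,j=2): S=164.1425, K−S=0.0000, hold=1.4215 ⇒ V=1.4215 continue | (k=3,j=3): S=205.3279, K−S=0.0000, hold=0.0000 ⇒ V=0.0000 continue  boundary S*=104.8981
step 2: (k=2,j=0): S=117.3224, K−S=19.3776, hold=21.6624 ⇒ V=21.6624 continue | (k=2,j=1): S=146.7600, K−S=0.0000, hold=6.4096 ⇒ V=6.4096 continue | (k=2,j=2): S=183.5839, K−S=0.0000, hold=0.7239 ⇒ V=0.7239 continue  boundary S*=-
step 1: (k=1,j=0): S=131.2183, K−S=5.4817, hold=14.1528 ⇒ V=14.1528 continue | (k=1,j=1): S=164.1425, K−S=0.0000, hold=3.6165 ⇒ V=3.6165 continue  boundary S*=-
step 0: (k=0,j=0): S=146.7600, K−S=0.0000, hold=8.9684 ⇒ V=8.9684 continue  boundary S*=-

price = 8.9684
boundary = - - - 104.8981 117.3224
tree:
8.9684
14.1528 3.6165
21.6624 6.4096 0.7239
31.8019 11.2272 1.4215 0.0000
42.9105 19.3776 2.7915 0.0000 0.0000
52.8427 31.8019 5.4817 0.0000 0.0000 0.0000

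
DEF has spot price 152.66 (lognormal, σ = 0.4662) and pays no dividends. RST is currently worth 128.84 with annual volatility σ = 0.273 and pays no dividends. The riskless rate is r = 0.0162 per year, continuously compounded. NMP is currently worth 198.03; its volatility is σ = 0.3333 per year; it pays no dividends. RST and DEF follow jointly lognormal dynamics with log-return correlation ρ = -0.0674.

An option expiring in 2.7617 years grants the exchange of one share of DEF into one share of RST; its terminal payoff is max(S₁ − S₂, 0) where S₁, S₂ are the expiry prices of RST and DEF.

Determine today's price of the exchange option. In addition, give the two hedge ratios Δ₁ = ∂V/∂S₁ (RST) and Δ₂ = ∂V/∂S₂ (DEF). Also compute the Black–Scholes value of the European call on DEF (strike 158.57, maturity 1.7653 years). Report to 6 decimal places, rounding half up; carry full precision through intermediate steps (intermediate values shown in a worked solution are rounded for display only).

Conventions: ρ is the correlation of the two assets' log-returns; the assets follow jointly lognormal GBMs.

σ_eff = √(σ₁² + σ₂² − 2ρσ₁σ₂) = √(0.273² + 0.4662² − 2·-0.0674·0.273·0.4662) = 0.555903
d₁ = (ln(S₁/S₂) + (q₂ − q₁ + σ_eff²/2)T) / (σ_eff√T) = (ln(128.84/152.66) + (0.0 − 0.0 + 0.154514)·2.7617) / 0.923819 = 0.278279
d₂ = d₁ − σ_eff√T = 0.278279 − 0.923819 = -0.645541
N(d₁) = 0.609601,  N(d₂) = 0.259288
V = S₁·e^{−q₁T}·N(d₁) − S₂·e^{−q₂T}·N(d₂) = 78.540960 − 39.582972 = 38.957988
Δ₁ = e^{−q₁T}·N(d₁) = 0.609601;  Δ₂ = −e^{−q₂T}·N(d₂) = -0.259288
[vanilla: DEF call K=158.57]
σ√T = 0.4662·√1.7653 = 0.619415
d₁ = (ln(S/K) + (r+σ²/2)T) / (σ√T) = (ln(152.66/158.57) + (0.0162+0.4662²/2)·1.7653) / 0.619415 = (-0.037983 + 0.220435) / 0.619415 = 0.294556
d₂ = d₁ − σ√T = 0.294556 − 0.619415 = -0.324859
e^{−rT} = 0.971807
N(d₁) = 0.615833,  N(d₂) = 0.372644
price = S·N(d₁) − K·e^{−rT}·N(d₂) = 94.013129 − 57.424234 = 36.588895

exchange price = 38.957988
Δ1 = 0.609601
Δ2 = -0.259288
price(DEF call K=158.57) = 36.588895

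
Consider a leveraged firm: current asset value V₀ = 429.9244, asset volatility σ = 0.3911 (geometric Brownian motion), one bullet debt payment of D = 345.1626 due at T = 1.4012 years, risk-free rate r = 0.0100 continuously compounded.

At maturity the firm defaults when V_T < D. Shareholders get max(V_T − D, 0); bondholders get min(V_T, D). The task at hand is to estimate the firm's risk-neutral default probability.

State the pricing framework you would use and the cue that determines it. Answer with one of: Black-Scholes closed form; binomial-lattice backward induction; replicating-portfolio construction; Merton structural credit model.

Key observation: assets follow a GBM and default happens iff V_T < 345.1626; valuing claims on that split (equity as a call, risky debt as the residual) is the structural model's definition.

framework: Merton structural credit model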